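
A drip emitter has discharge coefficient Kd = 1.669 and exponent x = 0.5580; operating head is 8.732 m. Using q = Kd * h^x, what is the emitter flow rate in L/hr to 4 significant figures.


q = 1.669 * 8.732^0.5580 = 5.592 L/hr
Therefore the emitter flow rate = 5.592 L/hr.


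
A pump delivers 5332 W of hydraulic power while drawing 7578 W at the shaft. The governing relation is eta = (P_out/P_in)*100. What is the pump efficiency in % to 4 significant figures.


eta = (5332 / 7578) * 100 = 70.36 %
Therefore the pump efficiency = 70.36 %.


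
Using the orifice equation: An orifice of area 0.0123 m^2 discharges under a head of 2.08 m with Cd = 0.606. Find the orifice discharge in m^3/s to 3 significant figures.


Approach: apply the orifice equation, Q = Cd*A*sqrt(2*g*h).
Q = 0.606 * 0.0123 * sqrt(2*9.81*2.08) = 0.0476 m^3/s
Therefore the orifice discharge = 0.0476 m^3/s.


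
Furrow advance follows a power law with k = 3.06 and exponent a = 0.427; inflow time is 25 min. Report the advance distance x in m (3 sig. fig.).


Approach: apply the power-law advance function, x = k*t^a.
x = 3.06 * 25^0.427 = 12.1 m
Therefore the advance distance x = 12.1 m.


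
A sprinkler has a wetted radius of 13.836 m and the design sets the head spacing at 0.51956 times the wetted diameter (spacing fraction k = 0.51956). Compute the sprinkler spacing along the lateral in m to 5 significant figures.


Approach: apply the sprinkler spacing rule (spacing as a fraction of wetted diameter), S = k*(2*R).
S = 0.51956 * (2 * 13.836) = 14.377 m
Therefore the sprinkler spacing along the lateral = 14.377 m.


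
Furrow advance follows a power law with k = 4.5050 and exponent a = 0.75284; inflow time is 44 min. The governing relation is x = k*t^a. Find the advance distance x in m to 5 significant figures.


x = 4.5050 * 44^0.75284 = 77.795 m
Therefore the advance distance x = 77.795 m.


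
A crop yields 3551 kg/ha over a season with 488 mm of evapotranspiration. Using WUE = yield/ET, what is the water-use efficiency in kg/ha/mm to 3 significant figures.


WUE = 3551 / 488 = 7.28 kg/ha/mm
Therefore the water-use efficiency = 7.28 kg/ha/mm.


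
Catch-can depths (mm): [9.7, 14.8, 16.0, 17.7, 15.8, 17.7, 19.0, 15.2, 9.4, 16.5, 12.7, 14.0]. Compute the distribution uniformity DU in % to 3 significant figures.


Approach: apply the low-quarter distribution uniformity, DU = (mean of lowest quarter of readings / overall mean)*100.
sorted lowest 3 of 12: [9.4, 9.7, 12.7] -> mean = 10.600 mm
overall mean = 14.875 mm
DU = (10.600/14.875)*100 = 71.3 %
Therefore the distribution uniformity DU = 71.3 %.


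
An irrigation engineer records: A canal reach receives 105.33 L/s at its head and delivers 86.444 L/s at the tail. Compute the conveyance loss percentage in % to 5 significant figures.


Approach: apply the conveyance loss ratio, loss% = ((Q_head - Q_tail)/Q_head)*100.
loss = ((105.33 - 86.444)/105.33)*100 = 17.930 %
Therefore the conveyance loss percentage = 17.930 %.


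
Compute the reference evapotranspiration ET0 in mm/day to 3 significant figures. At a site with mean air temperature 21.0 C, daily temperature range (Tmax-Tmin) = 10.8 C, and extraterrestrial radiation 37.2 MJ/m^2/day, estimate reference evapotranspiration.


Approach: apply the Hargreaves-Samani method, ET0 = 0.0023*(Tmean+17.8)*sqrt(Tmax-Tmin)*0.408*Ra.
ET0 = 0.0023*(21.0+17.8)*sqrt(10.8)*0.408*37.2 = 4.45 mm/day
Therefore the reference evapotranspiration ET0 = 4.45 mm/day.


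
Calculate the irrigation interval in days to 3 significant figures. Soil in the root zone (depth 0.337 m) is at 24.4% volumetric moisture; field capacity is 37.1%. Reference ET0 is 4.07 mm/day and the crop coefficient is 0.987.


Approach: apply soil-water budget scheduling, SMD = (FC-theta)/100*depth*1000; ETc = ET0*Kc; interval = SMD/ETc.
Step 1 — soil moisture deficit:
  SMD = (37.1 - 24.4)/100 * 0.337 * 1000 = 42.799 mm
Step 2 — daily crop ET (ETc = ET0*Kc):
  ETc = 4.07 * 0.987 = 4.0171 mm/day
Step 3 — irrigation interval (SMD/ETc):
  interval = 42.799 / 4.0171 = 10.7 days
Therefore the irrigation interval = 10.7 days.


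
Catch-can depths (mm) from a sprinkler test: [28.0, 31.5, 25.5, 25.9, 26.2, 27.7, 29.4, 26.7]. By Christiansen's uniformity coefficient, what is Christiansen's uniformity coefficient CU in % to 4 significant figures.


Approach: apply Christiansen's uniformity coefficient, CU = (1 - mean_abs_deviation/mean)*100.
mean = 27.6125 mm
mean |d_i - mean| = 1.53750 mm
CU = (1 - 1.53750/27.6125)*100 = 94.43 %
Therefore Christiansen's uniformity coefficient CU = 94.43 %.


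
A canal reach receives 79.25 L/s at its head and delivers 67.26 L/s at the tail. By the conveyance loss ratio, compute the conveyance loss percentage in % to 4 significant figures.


Approach: apply the conveyance loss ratio, loss% = ((Q_head - Q_tail)/Q_head)*100.
loss = ((79.25 - 67.26)/79.25)*100 = 15.13 %
Therefore the conveyance loss percentage = 15.13 %.


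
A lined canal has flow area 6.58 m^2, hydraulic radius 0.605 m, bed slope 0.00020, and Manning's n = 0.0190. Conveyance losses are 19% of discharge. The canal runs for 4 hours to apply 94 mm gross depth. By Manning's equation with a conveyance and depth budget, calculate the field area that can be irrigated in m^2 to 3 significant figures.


Approach: apply Manning's equation with a conveyance and depth budget, Q = (1/n)*A*R^(2/3)*S^(1/2); Q_field = Q*(1-loss); Area = Q_field*t/(d/1000).
Step 1 — canal discharge (Manning's equation):
  Q = (1/0.0190) * 6.58 * 0.605^(2/3) * 0.00020^(1/2) = 3.5034 m^3/s
Step 2 — delivered flow: Q_field = 3.5034*(1 - 19/100) = 2.8378 m^3/s
Step 3 — volume delivered: V = 2.8378 * 4*3600 = 40864 m^3
Step 4 — area served: A = V / (depth/1000) = 40864 / 0.094 = 435000 m^2
Therefore the field area that can be irrigated = 435000 m^2.


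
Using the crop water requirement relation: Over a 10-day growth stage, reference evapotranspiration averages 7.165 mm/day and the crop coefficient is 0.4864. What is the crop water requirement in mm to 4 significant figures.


Approach: apply the crop water requirement relation, CWR = ET0 * Kc * days.
CWR = 7.165 * 0.4864 * 10 = 34.85 mm
Therefore the crop water requirement = 34.85 mm.


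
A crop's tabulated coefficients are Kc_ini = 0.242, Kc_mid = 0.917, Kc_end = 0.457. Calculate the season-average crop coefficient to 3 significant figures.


Approach: apply a simple seasonal average, Kc_avg = (Kc_ini + Kc_mid + Kc_end)/3.
Kc_avg = (0.242 + 0.917 + 0.457)/3 = 0.539
Therefore the season-average crop coefficient = 0.539.


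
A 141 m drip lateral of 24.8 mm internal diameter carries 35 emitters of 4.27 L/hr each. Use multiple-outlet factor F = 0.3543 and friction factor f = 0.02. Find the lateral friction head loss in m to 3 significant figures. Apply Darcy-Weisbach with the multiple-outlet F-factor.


Approach: apply Darcy-Weisbach with the multiple-outlet F-factor, Q = n*q/(3600*1000) m^3/s; v = Q/A; hf = F*f*(L/D)*(v^2/(2g)).
Q = 35*4.27/(3600*1000) = 4.1514e-05 m^3/s
A = pi*(24.8e-3/2)^2 = 4.8305e-04 m^2, so v = Q/A = 0.085941 m/s
hf = 0.3543*0.02*(141/0.0248)*(0.085941^2/(2*9.81)) = 0.0152 m
Therefore the lateral friction head loss = 0.0152 m.


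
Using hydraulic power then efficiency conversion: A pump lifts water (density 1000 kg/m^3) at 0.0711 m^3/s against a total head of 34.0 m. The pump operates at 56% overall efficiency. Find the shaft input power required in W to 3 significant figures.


Approach: apply hydraulic power then efficiency conversion, P = rho*g*Q*H; P_in = P/eta.
Step 1 — hydraulic power (P = rho*g*Q*H):
  P = 1000 * 9.81 * 0.0711 * 34.0 = 23715 W
Step 2 — input power: P_in = P/eta = 23715 / 0.56 = 42300 W
Therefore the shaft input power required = 42300 W.


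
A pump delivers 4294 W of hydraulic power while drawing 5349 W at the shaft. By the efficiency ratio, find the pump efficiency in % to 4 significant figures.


Approach: apply the efficiency ratio, eta = (P_out/P_in)*100.
eta = (4294 / 5349) * 100 = 80.28 %
Therefore the pump efficiency = 80.28 %.


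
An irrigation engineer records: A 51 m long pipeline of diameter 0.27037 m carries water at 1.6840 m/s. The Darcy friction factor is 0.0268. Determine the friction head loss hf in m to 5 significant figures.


Approach: apply the Darcy-Weisbach equation, hf = f*(L/D)*(v^2/(2g)).
hf = 0.0268 * (51/0.27037) * (1.6840^2 / (2*9.81))
hf = 0.73069 m
Therefore the friction head loss hf = 0.73069 m.


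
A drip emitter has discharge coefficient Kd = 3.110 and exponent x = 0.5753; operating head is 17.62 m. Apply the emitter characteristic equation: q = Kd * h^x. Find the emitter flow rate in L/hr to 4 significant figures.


q = 3.110 * 17.62^0.5753 = 16.20 L/hr
Therefore the emitter flow rate = 16.20 L/hr.


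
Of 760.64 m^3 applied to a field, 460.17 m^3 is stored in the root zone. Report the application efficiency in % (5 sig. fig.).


Approach: apply the application efficiency ratio, Ea = (stored/applied)*100.
Ea = (460.17/760.64)*100 = 60.498 %
Therefore the application efficiency = 60.498 %.


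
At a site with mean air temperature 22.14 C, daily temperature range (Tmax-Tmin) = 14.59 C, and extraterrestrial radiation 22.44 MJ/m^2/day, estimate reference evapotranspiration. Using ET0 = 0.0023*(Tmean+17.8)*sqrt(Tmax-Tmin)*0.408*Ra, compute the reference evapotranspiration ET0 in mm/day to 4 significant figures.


ET0 = 0.0023*(22.14+17.8)*sqrt(14.59)*0.408*22.44 = 3.213 mm/day
Therefore the reference evapotranspiration ET0 = 3.213 mm/day.


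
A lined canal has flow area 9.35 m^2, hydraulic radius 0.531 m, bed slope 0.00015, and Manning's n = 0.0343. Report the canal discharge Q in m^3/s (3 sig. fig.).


Approach: apply Manning's equation, Q = (1/n)*A*R^(2/3)*S^(1/2).
Q = (1/0.0343) * 9.35 * 0.531^(2/3) * 0.00015^(1/2) = 2.19 m^3/s
Therefore the canal discharge Q = 2.19 m^3/s.


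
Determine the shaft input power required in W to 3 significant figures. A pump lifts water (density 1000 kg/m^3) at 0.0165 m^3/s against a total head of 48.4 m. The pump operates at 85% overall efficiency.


Approach: apply hydraulic power then efficiency conversion, P = rho*g*Q*H; P_in = P/eta.
Step 1 — hydraulic power (P = rho*g*Q*H):
  P = 1000 * 9.81 * 0.0165 * 48.4 = 7834.3 W
Step 2 — input power: P_in = P/eta = 7834.3 / 0.85 = 9220 W
Therefore the shaft input power required = 9220 W.


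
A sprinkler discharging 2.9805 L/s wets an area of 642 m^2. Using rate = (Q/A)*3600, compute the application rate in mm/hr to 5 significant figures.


rate = (2.9805 / 642) * 3600 = 16.713 mm/hr
Therefore the application rate = 16.713 mm/hr.


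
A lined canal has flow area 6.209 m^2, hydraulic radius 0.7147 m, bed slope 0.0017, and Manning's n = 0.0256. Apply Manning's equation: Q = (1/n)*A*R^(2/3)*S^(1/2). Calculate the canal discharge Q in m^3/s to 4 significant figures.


Q = (1/0.0256) * 6.209 * 0.7147^(2/3) * 0.0017^(1/2) = 7.994 m^3/s
Therefore the canal discharge Q = 7.994 m^3/s.


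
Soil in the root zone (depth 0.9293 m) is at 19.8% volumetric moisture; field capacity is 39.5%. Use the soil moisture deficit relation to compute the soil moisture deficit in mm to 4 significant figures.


Approach: apply the soil moisture deficit relation, SMD = (FC - theta)/100 * depth * 1000.
SMD = (39.5 - 19.8)/100 * 0.9293 * 1000 = 183.1 mm
Therefore the soil moisture deficit = 183.1 mm.


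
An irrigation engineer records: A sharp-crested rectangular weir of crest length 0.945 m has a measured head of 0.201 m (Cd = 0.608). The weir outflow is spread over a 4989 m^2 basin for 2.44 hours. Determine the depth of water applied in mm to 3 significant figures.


Approach: apply the rectangular weir equation with a volume-to-depth conversion, Q = (2/3)*Cd*L*sqrt(2g)*H^1.5; d = Q*t/A * 1000.
Step 1 — weir discharge:
  Q = (2/3)*0.608*0.945*sqrt(2*9.81)*0.201^1.5 = 0.15289 m^3/s
Step 2 — volume: V = 0.15289 * 2.44*3600 = 1343.0 m^3
Step 3 — depth: d = V/A * 1000 = 1343.0/4989 * 1000 = 269 mm
Therefore the depth of water applied = 269 mm.


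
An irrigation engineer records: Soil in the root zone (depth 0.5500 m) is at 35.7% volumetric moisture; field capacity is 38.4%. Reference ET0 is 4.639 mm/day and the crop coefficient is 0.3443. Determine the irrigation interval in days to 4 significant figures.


Approach: apply soil-water budget scheduling, SMD = (FC-theta)/100*depth*1000; ETc = ET0*Kc; interval = SMD/ETc.
Step 1 — soil moisture deficit:
  SMD = (38.4 - 35.7)/100 * 0.5500 * 1000 = 14.8500 mm
Step 2 — daily crop ET (ETc = ET0*Kc):
  ETc = 4.639 * 0.3443 = 1.59721 mm/day
Step 3 — irrigation interval (SMD/ETc):
  interval = 14.8500 / 1.59721 = 9.297 days
Therefore the irrigation interval = 9.297 days.


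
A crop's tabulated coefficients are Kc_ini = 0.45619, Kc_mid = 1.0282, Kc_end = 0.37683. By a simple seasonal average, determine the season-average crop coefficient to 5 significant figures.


Approach: apply a simple seasonal average, Kc_avg = (Kc_ini + Kc_mid + Kc_end)/3.
Kc_avg = (0.45619 + 1.0282 + 0.37683)/3 = 0.62041
Therefore the season-average crop coefficient = 0.62041.


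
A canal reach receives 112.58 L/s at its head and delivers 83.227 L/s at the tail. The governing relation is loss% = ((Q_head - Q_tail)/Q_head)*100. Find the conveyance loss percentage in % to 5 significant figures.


loss = ((112.58 - 83.227)/112.58)*100 = 26.073 %
Therefore the conveyance loss percentage = 26.073 %.


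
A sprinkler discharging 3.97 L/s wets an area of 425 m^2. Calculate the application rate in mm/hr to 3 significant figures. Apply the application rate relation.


Approach: apply the application rate relation, rate = (Q/A)*3600.
rate = (3.97 / 425) * 3600 = 33.6 mm/hr
Therefore the application rate = 33.6 mm/hr.


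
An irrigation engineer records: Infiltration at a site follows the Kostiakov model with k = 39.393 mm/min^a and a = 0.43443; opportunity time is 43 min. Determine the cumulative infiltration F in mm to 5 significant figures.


Approach: apply the Kostiakov infiltration equation, F = k*t^a.
F = 39.393 * 43^0.43443 = 201.86 mm
Therefore the cumulative infiltration F = 201.86 mm.


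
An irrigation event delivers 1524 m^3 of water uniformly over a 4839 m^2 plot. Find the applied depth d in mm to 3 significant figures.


Approach: apply depth from volume over area, d = (V/A)*1000.
d = (1524 / 4839) * 1000 = 315 mm
Therefore the applied depth d = 315 mm.


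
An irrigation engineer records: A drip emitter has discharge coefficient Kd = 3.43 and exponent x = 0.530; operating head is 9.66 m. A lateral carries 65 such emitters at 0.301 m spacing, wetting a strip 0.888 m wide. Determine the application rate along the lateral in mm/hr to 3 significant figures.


Approach: apply the emitter equation with a lateral mass balance, q = Kd*h^x; Q = n*q; rate = Q/(n*spacing*width).
Step 1 — single emitter flow (q = Kd*h^x):
  q = 3.43 * 9.66^0.530 = 11.411 L/hr
Step 2 — total lateral flow: Q = 65 * 11.411 = 741.73 L/hr
Step 3 — wetted area: A = 65 * 0.301 * 0.888 = 17.374 m^2
Step 4 — application rate: Q/A = 741.73/17.374 = 42.7 mm/hr
Therefore the application rate along the lateral = 42.7 mm/hr.


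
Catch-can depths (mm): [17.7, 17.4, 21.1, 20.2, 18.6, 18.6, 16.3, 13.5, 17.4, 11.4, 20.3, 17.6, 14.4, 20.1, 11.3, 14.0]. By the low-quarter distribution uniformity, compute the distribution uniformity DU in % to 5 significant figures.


Approach: apply the low-quarter distribution uniformity, DU = (mean of lowest quarter of readings / overall mean)*100.
sorted lowest 4 of 16: [11.3, 11.4, 13.5, 14.0] -> mean = 12.55000 mm
overall mean = 16.86875 mm
DU = (12.55000/16.86875)*100 = 74.398 %
Therefore the distribution uniformity DU = 74.398 %.


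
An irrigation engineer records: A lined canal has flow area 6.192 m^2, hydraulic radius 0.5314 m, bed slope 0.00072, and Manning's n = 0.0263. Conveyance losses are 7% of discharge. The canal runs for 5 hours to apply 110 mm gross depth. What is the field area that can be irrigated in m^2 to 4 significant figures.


Approach: apply Manning's equation with a conveyance and depth budget, Q = (1/n)*A*R^(2/3)*S^(1/2); Q_field = Q*(1-loss); Area = Q_field*t/(d/1000).
Step 1 — canal discharge (Manning's equation):
  Q = (1/0.0263) * 6.192 * 0.5314^(2/3) * 0.00072^(1/2) = 4.14466 m^3/s
Step 2 — delivered flow: Q_field = 4.14466*(1 - 7/100) = 3.85454 m^3/s
Step 3 — volume delivered: V = 3.85454 * 5*3600 = 69381.6 m^3
Step 4 — area served: A = V / (depth/1000) = 69381.6 / 0.11 = 630700 m^2
Therefore the field area that can be irrigated = 630700 m^2.


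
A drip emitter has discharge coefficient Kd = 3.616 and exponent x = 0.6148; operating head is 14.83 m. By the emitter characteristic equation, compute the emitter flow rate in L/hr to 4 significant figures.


Approach: apply the emitter characteristic equation, q = Kd * h^x.
q = 3.616 * 14.83^0.6148 = 18.98 L/hr
Therefore the emitter flow rate = 18.98 L/hr.


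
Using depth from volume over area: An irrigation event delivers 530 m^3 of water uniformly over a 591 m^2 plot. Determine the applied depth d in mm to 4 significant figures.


Approach: apply depth from volume over area, d = (V/A)*1000.
d = (530 / 591) * 1000 = 896.8 mm
Therefore the applied depth d = 896.8 mm.


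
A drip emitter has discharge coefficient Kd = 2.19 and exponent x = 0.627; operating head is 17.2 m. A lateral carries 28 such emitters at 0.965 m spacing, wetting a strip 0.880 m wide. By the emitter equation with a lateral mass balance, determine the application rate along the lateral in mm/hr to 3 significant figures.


Approach: apply the emitter equation with a lateral mass balance, q = Kd*h^x; Q = n*q; rate = Q/(n*spacing*width).
Step 1 — single emitter flow (q = Kd*h^x):
  q = 2.19 * 17.2^0.627 = 13.035 L/hr
Step 2 — total lateral flow: Q = 28 * 13.035 = 364.99 L/hr
Step 3 — wetted area: A = 28 * 0.965 * 0.880 = 23.778 m^2
Step 4 — application rate: Q/A = 364.99/23.778 = 15.4 mm/hr
Therefore the application rate along the lateral = 15.4 mm/hr.


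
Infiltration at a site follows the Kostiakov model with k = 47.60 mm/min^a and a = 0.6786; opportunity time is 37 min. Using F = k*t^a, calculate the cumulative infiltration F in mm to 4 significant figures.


F = 47.60 * 37^0.6786 = 551.8 mm
Therefore the cumulative infiltration F = 551.8 mm.


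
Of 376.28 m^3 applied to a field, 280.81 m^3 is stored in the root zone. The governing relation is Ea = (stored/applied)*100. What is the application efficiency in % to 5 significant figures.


Ea = (280.81/376.28)*100 = 74.628 %
Therefore the application efficiency = 74.628 %.


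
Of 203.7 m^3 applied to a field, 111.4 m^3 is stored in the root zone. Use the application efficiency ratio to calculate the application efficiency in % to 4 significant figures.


Approach: apply the application efficiency ratio, Ea = (stored/applied)*100.
Ea = (111.4/203.7)*100 = 54.69 %
Therefore the application efficiency = 54.69 %.


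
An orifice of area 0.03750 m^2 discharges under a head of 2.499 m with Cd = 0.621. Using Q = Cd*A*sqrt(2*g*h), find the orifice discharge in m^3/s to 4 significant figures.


Q = 0.621 * 0.03750 * sqrt(2*9.81*2.499) = 0.1631 m^3/s
Therefore the orifice discharge = 0.1631 m^3/s.


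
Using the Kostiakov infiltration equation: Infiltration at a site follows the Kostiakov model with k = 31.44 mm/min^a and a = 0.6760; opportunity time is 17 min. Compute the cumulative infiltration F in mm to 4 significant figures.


Approach: apply the Kostiakov infiltration equation, F = k*t^a.
F = 31.44 * 17^0.6760 = 213.4 mm
Therefore the cumulative infiltration F = 213.4 mm.


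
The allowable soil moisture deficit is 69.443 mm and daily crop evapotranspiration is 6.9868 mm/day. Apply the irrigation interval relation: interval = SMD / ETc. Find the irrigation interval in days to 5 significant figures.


interval = 69.443 / 6.9868 = 9.9392 days
Therefore the irrigation interval = 9.9392 days.


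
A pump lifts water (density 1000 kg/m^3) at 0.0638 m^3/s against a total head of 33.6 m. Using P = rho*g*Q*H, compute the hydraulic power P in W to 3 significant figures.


P = 1000 * 9.81 * 0.0638 * 33.6 = 21000 W
Therefore the hydraulic power P = 21000 W.


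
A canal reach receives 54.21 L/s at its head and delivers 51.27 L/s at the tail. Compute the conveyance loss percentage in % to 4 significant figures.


Approach: apply the conveyance loss ratio, loss% = ((Q_head - Q_tail)/Q_head)*100.
loss = ((54.21 - 51.27)/54.21)*100 = 5.423 %
Therefore the conveyance loss percentage = 5.423 %.


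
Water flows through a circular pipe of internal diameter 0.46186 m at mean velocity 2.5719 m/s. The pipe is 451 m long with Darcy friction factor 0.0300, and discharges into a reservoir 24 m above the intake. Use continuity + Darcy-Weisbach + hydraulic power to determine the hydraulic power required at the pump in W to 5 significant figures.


Approach: apply continuity + Darcy-Weisbach + hydraulic power, Q = A*v; hf = f*(L/D)*(v^2/(2g)); H = static + hf; P = rho*g*Q*H.
Step 1 — flow rate (continuity, Q = A*v):
  A = pi*(0.46186/2)^2 = 0.1675369 m^2
  Q = 0.1675369 * 2.5719 = 0.4308883 m^3/s
Step 2 — friction head loss (Darcy-Weisbach):
  hf = 0.0300 * (451/0.46186) * (2.5719^2 / (2*9.81))
  hf = 9.876353 m
Step 3 — total head: H = 24 + 9.876353 = 33.87635 m
Step 4 — hydraulic power (P = rho*g*Q*H):
  P = 1000 * 9.81 * 0.4308883 * 33.87635 = 143200 W
Therefore the hydraulic power required at the pump = 143200 W.


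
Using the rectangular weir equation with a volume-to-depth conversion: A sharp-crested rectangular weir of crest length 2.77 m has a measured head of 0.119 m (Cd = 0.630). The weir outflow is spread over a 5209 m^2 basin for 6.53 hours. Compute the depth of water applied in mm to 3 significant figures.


Approach: apply the rectangular weir equation with a volume-to-depth conversion, Q = (2/3)*Cd*L*sqrt(2g)*H^1.5; d = Q*t/A * 1000.
Step 1 — weir discharge:
  Q = (2/3)*0.630*2.77*sqrt(2*9.81)*0.119^1.5 = 0.21154 m^3/s
Step 2 — volume: V = 0.21154 * 6.53*3600 = 4973.0 m^3
Step 3 — depth: d = V/A * 1000 = 4973.0/5209 * 1000 = 955 mm
Therefore the depth of water applied = 955 mm.


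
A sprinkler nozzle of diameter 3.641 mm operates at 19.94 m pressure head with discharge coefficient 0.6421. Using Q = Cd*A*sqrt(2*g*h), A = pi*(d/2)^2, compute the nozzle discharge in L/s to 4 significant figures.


A = pi*(3.641e-3/2)^2 = 1.04119e-05 m^2
Q = 0.6421 * 1.04119e-05 * sqrt(2*9.81*19.94) * 1000 = 0.1322 L/s
Therefore the nozzle discharge = 0.1322 L/s.


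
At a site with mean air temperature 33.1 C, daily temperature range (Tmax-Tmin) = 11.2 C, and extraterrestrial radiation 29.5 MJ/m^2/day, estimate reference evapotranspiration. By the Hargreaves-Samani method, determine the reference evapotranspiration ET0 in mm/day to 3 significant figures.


Approach: apply the Hargreaves-Samani method, ET0 = 0.0023*(Tmean+17.8)*sqrt(Tmax-Tmin)*0.408*Ra.
ET0 = 0.0023*(33.1+17.8)*sqrt(11.2)*0.408*29.5 = 4.72 mm/day
Therefore the reference evapotranspiration ET0 = 4.72 mm/day.


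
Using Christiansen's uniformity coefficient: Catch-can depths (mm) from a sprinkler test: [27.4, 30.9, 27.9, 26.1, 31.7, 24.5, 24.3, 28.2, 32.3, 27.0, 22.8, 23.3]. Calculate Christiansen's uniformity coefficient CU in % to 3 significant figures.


Approach: apply Christiansen's uniformity coefficient, CU = (1 - mean_abs_deviation/mean)*100.
mean = 27.200 mm
mean |d_i - mean| = 2.5333 mm
CU = (1 - 2.5333/27.200)*100 = 90.7 %
Therefore Christiansen's uniformity coefficient CU = 90.7 %.


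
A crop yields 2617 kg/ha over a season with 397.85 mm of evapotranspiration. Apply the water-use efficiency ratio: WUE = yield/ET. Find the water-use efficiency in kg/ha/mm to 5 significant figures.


WUE = 2617 / 397.85 = 6.5779 kg/ha/mm
Therefore the water-use efficiency = 6.5779 kg/ha/mm.


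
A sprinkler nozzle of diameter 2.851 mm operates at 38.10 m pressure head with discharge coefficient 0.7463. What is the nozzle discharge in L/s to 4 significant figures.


Approach: apply the orifice equation, Q = Cd*A*sqrt(2*g*h), A = pi*(d/2)^2.
A = pi*(2.851e-3/2)^2 = 6.38387e-06 m^2
Q = 0.7463 * 6.38387e-06 * sqrt(2*9.81*38.10) * 1000 = 0.1303 L/s
Therefore the nozzle discharge = 0.1303 L/s.


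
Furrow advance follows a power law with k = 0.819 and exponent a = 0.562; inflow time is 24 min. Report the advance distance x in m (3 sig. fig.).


Approach: apply the power-law advance function, x = k*t^a.
x = 0.819 * 24^0.562 = 4.89 m
Therefore the advance distance x = 4.89 m.


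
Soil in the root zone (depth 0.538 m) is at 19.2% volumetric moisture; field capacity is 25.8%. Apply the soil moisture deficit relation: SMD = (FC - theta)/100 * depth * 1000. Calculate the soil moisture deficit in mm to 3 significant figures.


SMD = (25.8 - 19.2)/100 * 0.538 * 1000 = 35.5 mm
Therefore the soil moisture deficit = 35.5 mm.


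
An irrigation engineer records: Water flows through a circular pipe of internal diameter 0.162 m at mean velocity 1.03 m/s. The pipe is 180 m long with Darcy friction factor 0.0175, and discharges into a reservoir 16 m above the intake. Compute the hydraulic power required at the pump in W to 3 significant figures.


Approach: apply continuity + Darcy-Weisbach + hydraulic power, Q = A*v; hf = f*(L/D)*(v^2/(2g)); H = static + hf; P = rho*g*Q*H.
Step 1 — flow rate (continuity, Q = A*v):
  A = pi*(0.162/2)^2 = 0.020612 m^2
  Q = 0.020612 * 1.03 = 0.021230 m^3/s
Step 2 — friction head loss (Darcy-Weisbach):
  hf = 0.0175 * (180/0.162) * (1.03^2 / (2*9.81))
  hf = 1.0514 m
Step 3 — total head: H = 16 + 1.0514 = 17.051 m
Step 4 — hydraulic power (P = rho*g*Q*H):
  P = 1000 * 9.81 * 0.021230 * 17.051 = 3550 W
Therefore the hydraulic power required at the pump = 3550 W.


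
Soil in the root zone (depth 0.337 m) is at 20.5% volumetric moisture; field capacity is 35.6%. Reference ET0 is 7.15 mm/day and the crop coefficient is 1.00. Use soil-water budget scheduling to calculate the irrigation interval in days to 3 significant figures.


Approach: apply soil-water budget scheduling, SMD = (FC-theta)/100*depth*1000; ETc = ET0*Kc; interval = SMD/ETc.
Step 1 — soil moisture deficit:
  SMD = (35.6 - 20.5)/100 * 0.337 * 1000 = 50.887 mm
Step 2 — daily crop ET (ETc = ET0*Kc):
  ETc = 7.15 * 1.00 = 7.1500 mm/day
Step 3 — irrigation interval (SMD/ETc):
  interval = 50.887 / 7.1500 = 7.12 days
Therefore the irrigation interval = 7.12 days.


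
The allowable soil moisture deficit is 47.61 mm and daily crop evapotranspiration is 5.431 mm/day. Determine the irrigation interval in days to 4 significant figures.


Approach: apply the irrigation interval relation, interval = SMD / ETc.
interval = 47.61 / 5.431 = 8.766 days
Therefore the irrigation interval = 8.766 days.


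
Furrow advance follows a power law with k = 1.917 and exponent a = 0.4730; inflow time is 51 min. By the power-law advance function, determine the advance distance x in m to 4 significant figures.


Approach: apply the power-law advance function, x = k*t^a.
x = 1.917 * 51^0.4730 = 12.31 m
Therefore the advance distance x = 12.31 m.


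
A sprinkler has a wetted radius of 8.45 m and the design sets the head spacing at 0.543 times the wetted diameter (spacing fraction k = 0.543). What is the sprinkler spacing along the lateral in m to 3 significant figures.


Approach: apply the sprinkler spacing rule (spacing as a fraction of wetted diameter), S = k*(2*R).
S = 0.543 * (2 * 8.45) = 9.18 m
Therefore the sprinkler spacing along the lateral = 9.18 m.


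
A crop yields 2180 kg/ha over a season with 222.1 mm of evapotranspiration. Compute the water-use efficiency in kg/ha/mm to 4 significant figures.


Approach: apply the water-use efficiency ratio, WUE = yield/ET.
WUE = 2180 / 222.1 = 9.815 kg/ha/mm
Therefore the water-use efficiency = 9.815 kg/ha/mm.


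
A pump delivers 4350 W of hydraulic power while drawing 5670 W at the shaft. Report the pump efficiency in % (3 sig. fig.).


Approach: apply the efficiency ratio, eta = (P_out/P_in)*100.
eta = (4350 / 5670) * 100 = 76.7 %
Therefore the pump efficiency = 76.7 %.


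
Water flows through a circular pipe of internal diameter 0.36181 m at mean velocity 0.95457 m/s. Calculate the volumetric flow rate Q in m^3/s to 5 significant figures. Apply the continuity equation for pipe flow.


Approach: apply the continuity equation for pipe flow, Q = A * v with A = pi*(D/2)^2.
A = pi*(0.36181/2)^2 = 0.1028137 m^2
Q = 0.1028137 * 0.95457 = 0.098143 m^3/s
Therefore the volumetric flow rate Q = 0.098143 m^3/s.


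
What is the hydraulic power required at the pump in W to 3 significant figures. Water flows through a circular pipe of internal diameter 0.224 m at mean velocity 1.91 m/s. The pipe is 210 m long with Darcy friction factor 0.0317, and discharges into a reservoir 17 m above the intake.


Approach: apply continuity + Darcy-Weisbach + hydraulic power, Q = A*v; hf = f*(L/D)*(v^2/(2g)); H = static + hf; P = rho*g*Q*H.
Step 1 — flow rate (continuity, Q = A*v):
  A = pi*(0.224/2)^2 = 0.039408 m^2
  Q = 0.039408 * 1.91 = 0.075270 m^3/s
Step 2 — friction head loss (Darcy-Weisbach):
  hf = 0.0317 * (210/0.224) * (1.91^2 / (2*9.81))
  hf = 5.5258 m
Step 3 — total head: H = 17 + 5.5258 = 22.526 m
Step 4 — hydraulic power (P = rho*g*Q*H):
  P = 1000 * 9.81 * 0.075270 * 22.526 = 16600 W
Therefore the hydraulic power required at the pump = 16600 W.


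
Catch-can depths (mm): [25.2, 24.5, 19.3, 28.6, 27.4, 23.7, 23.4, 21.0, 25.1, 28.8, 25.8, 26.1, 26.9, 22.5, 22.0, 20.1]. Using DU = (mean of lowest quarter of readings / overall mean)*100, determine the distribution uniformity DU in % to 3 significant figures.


sorted lowest 4 of 16: [19.3, 20.1, 21.0, 22.0] -> mean = 20.600 mm
overall mean = 24.400 mm
DU = (20.600/24.400)*100 = 84.4 %
Therefore the distribution uniformity DU = 84.4 %.


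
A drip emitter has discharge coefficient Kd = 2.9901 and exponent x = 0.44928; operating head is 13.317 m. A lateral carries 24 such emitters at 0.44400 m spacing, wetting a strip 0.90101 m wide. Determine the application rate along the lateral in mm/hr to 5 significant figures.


Approach: apply the emitter equation with a lateral mass balance, q = Kd*h^x; Q = n*q; rate = Q/(n*spacing*width).
Step 1 — single emitter flow (q = Kd*h^x):
  q = 2.9901 * 13.317^0.44928 = 9.568834 L/hr
Step 2 — total lateral flow: Q = 24 * 9.568834 = 229.6520 L/hr
Step 3 — wetted area: A = 24 * 0.44400 * 0.90101 = 9.601163 m^2
Step 4 — application rate: Q/A = 229.6520/9.601163 = 23.919 mm/hr
Therefore the application rate along the lateral = 23.919 mm/hr.


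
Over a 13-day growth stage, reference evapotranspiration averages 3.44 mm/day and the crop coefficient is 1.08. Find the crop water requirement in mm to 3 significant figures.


Approach: apply the crop water requirement relation, CWR = ET0 * Kc * days.
CWR = 3.44 * 1.08 * 13 = 48.3 mm
Therefore the crop water requirement = 48.3 mm.


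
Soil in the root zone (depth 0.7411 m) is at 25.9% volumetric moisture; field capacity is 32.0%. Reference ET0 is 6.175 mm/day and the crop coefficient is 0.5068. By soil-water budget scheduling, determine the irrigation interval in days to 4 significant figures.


Approach: apply soil-water budget scheduling, SMD = (FC-theta)/100*depth*1000; ETc = ET0*Kc; interval = SMD/ETc.
Step 1 — soil moisture deficit:
  SMD = (32.0 - 25.9)/100 * 0.7411 * 1000 = 45.2071 mm
Step 2 — daily crop ET (ETc = ET0*Kc):
  ETc = 6.175 * 0.5068 = 3.12949 mm/day
Step 3 — irrigation interval (SMD/ETc):
  interval = 45.2071 / 3.12949 = 14.45 days
Therefore the irrigation interval = 14.45 days.


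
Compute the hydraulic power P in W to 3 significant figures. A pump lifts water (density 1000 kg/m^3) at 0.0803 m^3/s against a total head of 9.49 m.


Approach: apply the hydraulic power relation, P = rho*g*Q*H.
P = 1000 * 9.81 * 0.0803 * 9.49 = 7480 W
Therefore the hydraulic power P = 7480 W.


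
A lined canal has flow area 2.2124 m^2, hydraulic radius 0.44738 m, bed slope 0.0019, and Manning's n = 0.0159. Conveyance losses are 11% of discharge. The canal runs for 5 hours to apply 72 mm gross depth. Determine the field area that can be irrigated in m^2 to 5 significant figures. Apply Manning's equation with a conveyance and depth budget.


Approach: apply Manning's equation with a conveyance and depth budget, Q = (1/n)*A*R^(2/3)*S^(1/2); Q_field = Q*(1-loss); Area = Q_field*t/(d/1000).
Step 1 — canal discharge (Manning's equation):
  Q = (1/0.0159) * 2.2124 * 0.44738^(2/3) * 0.0019^(1/2) = 3.547816 m^3/s
Step 2 — delivered flow: Q_field = 3.547816*(1 - 11/100) = 3.157556 m^3/s
Step 3 — volume delivered: V = 3.157556 * 5*3600 = 56836.01 m^3
Step 4 — area served: A = V / (depth/1000) = 56836.01 / 0.072 = 789390 m^2
Therefore the field area that can be irrigated = 789390 m^2.


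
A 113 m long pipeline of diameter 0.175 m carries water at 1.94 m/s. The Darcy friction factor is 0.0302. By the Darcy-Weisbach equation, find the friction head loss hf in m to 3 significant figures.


Approach: apply the Darcy-Weisbach equation, hf = f*(L/D)*(v^2/(2g)).
hf = 0.0302 * (113/0.175) * (1.94^2 / (2*9.81))
hf = 3.74 m
Therefore the friction head loss hf = 3.74 m.


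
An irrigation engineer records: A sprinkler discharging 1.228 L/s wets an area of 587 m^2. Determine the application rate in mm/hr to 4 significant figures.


Approach: apply the application rate relation, rate = (Q/A)*3600.
rate = (1.228 / 587) * 3600 = 7.531 mm/hr
Therefore the application rate = 7.531 mm/hr.


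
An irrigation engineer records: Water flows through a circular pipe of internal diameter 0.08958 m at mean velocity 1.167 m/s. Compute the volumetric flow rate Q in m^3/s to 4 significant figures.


Approach: apply the continuity equation for pipe flow, Q = A * v with A = pi*(D/2)^2.
A = pi*(0.08958/2)^2 = 0.00630249 m^2
Q = 0.00630249 * 1.167 = 0.007355 m^3/s
Therefore the volumetric flow rate Q = 0.007355 m^3/s.


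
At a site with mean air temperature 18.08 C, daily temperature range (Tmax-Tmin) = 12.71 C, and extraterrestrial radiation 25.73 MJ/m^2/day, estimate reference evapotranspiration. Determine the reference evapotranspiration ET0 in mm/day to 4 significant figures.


Approach: apply the Hargreaves-Samani method, ET0 = 0.0023*(Tmean+17.8)*sqrt(Tmax-Tmin)*0.408*Ra.
ET0 = 0.0023*(18.08+17.8)*sqrt(12.71)*0.408*25.73 = 3.089 mm/day
Therefore the reference evapotranspiration ET0 = 3.089 mm/day.


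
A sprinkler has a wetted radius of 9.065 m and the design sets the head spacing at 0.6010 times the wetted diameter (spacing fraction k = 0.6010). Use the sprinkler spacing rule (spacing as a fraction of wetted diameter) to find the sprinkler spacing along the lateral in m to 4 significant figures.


Approach: apply the sprinkler spacing rule (spacing as a fraction of wetted diameter), S = k*(2*R).
S = 0.6010 * (2 * 9.065) = 10.90 m
Therefore the sprinkler spacing along the lateral = 10.90 m.


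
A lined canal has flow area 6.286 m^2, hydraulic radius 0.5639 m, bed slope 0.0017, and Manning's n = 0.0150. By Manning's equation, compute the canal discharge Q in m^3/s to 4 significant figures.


Approach: apply Manning's equation, Q = (1/n)*A*R^(2/3)*S^(1/2).
Q = (1/0.0150) * 6.286 * 0.5639^(2/3) * 0.0017^(1/2) = 11.79 m^3/s
Therefore the canal discharge Q = 11.79 m^3/s.


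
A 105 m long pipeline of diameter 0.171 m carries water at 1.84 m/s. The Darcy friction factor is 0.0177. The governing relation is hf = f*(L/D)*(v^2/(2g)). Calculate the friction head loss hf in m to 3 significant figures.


hf = 0.0177 * (105/0.171) * (1.84^2 / (2*9.81))
hf = 1.88 m
Therefore the friction head loss hf = 1.88 m.


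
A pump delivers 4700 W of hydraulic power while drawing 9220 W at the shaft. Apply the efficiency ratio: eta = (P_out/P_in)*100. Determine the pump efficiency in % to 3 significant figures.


eta = (4700 / 9220) * 100 = 51.0 %
Therefore the pump efficiency = 51.0 %.


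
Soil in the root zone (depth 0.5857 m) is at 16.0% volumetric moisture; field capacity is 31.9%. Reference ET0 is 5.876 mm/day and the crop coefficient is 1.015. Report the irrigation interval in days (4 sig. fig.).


Approach: apply soil-water budget scheduling, SMD = (FC-theta)/100*depth*1000; ETc = ET0*Kc; interval = SMD/ETc.
Step 1 — soil moisture deficit:
  SMD = (31.9 - 16.0)/100 * 0.5857 * 1000 = 93.1263 mm
Step 2 — daily crop ET (ETc = ET0*Kc):
  ETc = 5.876 * 1.015 = 5.96414 mm/day
Step 3 — irrigation interval (SMD/ETc):
  interval = 93.1263 / 5.96414 = 15.61 days
Therefore the irrigation interval = 15.61 days.


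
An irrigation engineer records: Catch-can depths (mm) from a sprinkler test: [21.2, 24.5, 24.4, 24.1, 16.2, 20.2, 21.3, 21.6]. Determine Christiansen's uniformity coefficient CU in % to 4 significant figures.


Approach: apply Christiansen's uniformity coefficient, CU = (1 - mean_abs_deviation/mean)*100.
mean = 21.6875 mm
mean |d_i - mean| = 1.98438 mm
CU = (1 - 1.98438/21.6875)*100 = 90.85 %
Therefore Christiansen's uniformity coefficient CU = 90.85 %.


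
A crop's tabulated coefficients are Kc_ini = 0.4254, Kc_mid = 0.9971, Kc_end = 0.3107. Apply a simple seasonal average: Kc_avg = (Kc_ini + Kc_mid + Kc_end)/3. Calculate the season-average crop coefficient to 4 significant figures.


Kc_avg = (0.4254 + 0.9971 + 0.3107)/3 = 0.5777
Therefore the season-average crop coefficient = 0.5777.


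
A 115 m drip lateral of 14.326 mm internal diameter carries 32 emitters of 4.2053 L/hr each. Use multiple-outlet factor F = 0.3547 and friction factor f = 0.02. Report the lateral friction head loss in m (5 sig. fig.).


Approach: apply Darcy-Weisbach with the multiple-outlet F-factor, Q = n*q/(3600*1000) m^3/s; v = Q/A; hf = F*f*(L/D)*(v^2/(2g)).
Q = 32*4.2053/(3600*1000) = 3.738044e-05 m^3/s
A = pi*(14.326e-3/2)^2 = 1.611906e-04 m^2, so v = Q/A = 0.2319021 m/s
hf = 0.3547*0.02*(115/0.014326)*(0.2319021^2/(2*9.81)) = 0.15609 m
Therefore the lateral friction head loss = 0.15609 m.


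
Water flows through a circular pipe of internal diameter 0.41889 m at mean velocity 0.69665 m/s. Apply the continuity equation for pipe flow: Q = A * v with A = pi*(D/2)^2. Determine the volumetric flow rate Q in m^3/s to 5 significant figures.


A = pi*(0.41889/2)^2 = 0.1378129 m^2
Q = 0.1378129 * 0.69665 = 0.096007 m^3/s
Therefore the volumetric flow rate Q = 0.096007 m^3/s.


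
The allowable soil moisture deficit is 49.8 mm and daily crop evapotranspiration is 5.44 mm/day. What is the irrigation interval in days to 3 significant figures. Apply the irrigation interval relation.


Approach: apply the irrigation interval relation, interval = SMD / ETc.
interval = 49.8 / 5.44 = 9.15 days
Therefore the irrigation interval = 9.15 days.


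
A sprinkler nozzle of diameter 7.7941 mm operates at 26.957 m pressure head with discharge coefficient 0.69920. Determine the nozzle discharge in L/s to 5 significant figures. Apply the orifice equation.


Approach: apply the orifice equation, Q = Cd*A*sqrt(2*g*h), A = pi*(d/2)^2.
A = pi*(7.7941e-3/2)^2 = 4.771136e-05 m^2
Q = 0.69920 * 4.771136e-05 * sqrt(2*9.81*26.957) * 1000 = 0.76720 L/s
Therefore the nozzle discharge = 0.76720 L/s.


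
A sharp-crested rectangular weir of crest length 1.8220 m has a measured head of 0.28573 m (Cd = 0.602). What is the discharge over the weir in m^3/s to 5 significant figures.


Approach: apply the rectangular weir equation, Q = (2/3)*Cd*L*sqrt(2g)*H^1.5.
Q = (2/3)*0.602*1.8220*sqrt(2*9.81)*0.28573^1.5 = 0.49469 m^3/s
Therefore the discharge over the weir = 0.49469 m^3/s.


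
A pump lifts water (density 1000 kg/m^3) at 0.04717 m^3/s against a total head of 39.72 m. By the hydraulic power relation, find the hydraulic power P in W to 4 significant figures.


Approach: apply the hydraulic power relation, P = rho*g*Q*H.
P = 1000 * 9.81 * 0.04717 * 39.72 = 18380 W
Therefore the hydraulic power P = 18380 W.
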